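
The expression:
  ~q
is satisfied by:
  {q: False}


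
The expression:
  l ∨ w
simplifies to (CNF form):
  l ∨ w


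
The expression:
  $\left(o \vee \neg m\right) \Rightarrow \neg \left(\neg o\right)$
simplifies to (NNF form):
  $m \vee o$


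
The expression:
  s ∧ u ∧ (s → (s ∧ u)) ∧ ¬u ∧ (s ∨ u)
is never true.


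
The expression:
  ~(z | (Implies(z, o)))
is never true.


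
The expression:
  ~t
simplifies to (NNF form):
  ~t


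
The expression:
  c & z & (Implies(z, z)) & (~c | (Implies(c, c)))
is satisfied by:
  {c: True, z: True}


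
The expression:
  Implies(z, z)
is always true.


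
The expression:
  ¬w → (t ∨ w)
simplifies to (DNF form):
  t ∨ w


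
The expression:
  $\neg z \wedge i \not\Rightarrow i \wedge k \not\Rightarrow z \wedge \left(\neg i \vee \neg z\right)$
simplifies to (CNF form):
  $\text{False}$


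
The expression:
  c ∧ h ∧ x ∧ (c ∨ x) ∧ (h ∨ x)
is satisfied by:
  {h: True, c: True, x: True}


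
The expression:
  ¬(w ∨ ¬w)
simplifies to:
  False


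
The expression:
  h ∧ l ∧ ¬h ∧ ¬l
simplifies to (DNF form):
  False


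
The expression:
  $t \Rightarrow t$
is always true.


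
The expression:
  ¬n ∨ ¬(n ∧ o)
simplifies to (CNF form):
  ¬n ∨ ¬o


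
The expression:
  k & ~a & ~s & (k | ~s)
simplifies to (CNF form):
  k & ~a & ~s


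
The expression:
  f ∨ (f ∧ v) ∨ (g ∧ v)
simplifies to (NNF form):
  f ∨ (g ∧ v)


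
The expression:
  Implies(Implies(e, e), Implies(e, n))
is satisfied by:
  {n: True, e: False}
  {e: False, n: False}
  {e: True, n: True}


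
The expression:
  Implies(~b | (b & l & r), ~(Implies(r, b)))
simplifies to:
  (b & ~r) | (r & ~b) | (r & ~l)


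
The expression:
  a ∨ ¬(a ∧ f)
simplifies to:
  True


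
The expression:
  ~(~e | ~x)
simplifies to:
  e & x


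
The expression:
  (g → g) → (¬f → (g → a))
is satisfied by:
  {a: True, f: True, g: False}
  {a: True, f: False, g: False}
  {f: True, a: False, g: False}
  {a: False, f: False, g: False}
  {g: True, a: True, f: True}
  {g: True, a: True, f: False}
  {g: True, f: True, a: False}


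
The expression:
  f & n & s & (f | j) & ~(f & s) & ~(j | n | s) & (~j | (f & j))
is never true.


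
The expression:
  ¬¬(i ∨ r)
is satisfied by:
  {i: True, r: True}
  {i: True, r: False}
  {r: True, i: False}


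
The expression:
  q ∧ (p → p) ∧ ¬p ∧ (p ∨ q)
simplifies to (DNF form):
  q ∧ ¬p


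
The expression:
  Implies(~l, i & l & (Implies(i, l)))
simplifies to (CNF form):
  l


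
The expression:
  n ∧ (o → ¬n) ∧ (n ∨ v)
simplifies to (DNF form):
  n ∧ ¬o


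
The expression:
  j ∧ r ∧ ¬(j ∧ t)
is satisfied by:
  {r: True, j: True, t: False}


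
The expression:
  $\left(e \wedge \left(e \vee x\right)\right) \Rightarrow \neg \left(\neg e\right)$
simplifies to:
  $\text{True}$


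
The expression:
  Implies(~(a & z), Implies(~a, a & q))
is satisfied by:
  {a: True}


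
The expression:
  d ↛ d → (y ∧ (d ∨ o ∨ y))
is always true.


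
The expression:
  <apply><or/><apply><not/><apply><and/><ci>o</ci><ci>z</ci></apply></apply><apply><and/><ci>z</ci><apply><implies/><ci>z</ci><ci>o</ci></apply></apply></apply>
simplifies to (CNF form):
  <true/>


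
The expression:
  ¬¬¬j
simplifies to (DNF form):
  ¬j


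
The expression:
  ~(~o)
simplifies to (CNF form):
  o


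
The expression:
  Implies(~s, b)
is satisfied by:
  {b: True, s: True}
  {b: True, s: False}
  {s: True, b: False}


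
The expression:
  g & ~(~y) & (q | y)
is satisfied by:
  {g: True, y: True}


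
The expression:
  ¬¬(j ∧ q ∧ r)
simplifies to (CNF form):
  j ∧ q ∧ r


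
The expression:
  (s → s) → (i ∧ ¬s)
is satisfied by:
  {i: True, s: False}


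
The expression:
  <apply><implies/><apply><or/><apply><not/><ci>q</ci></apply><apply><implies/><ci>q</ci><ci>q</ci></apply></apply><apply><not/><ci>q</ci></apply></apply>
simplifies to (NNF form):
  <apply><not/><ci>q</ci></apply>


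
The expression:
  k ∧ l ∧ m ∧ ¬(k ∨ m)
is never true.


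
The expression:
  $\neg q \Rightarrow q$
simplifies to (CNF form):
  $q$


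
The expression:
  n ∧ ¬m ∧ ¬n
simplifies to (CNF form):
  False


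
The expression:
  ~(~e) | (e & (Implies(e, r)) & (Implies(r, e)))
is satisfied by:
  {e: True}


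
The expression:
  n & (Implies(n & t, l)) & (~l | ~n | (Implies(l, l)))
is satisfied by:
  {l: True, n: True, t: False}
  {n: True, t: False, l: False}
  {l: True, t: True, n: True}


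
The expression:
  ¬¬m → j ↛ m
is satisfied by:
  {m: False}


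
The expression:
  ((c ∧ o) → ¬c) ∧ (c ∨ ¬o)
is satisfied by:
  {o: False}


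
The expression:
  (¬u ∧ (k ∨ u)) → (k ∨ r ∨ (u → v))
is always true.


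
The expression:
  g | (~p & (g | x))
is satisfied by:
  {g: True, x: True, p: False}
  {g: True, x: False, p: False}
  {g: True, p: True, x: True}
  {g: True, p: True, x: False}
  {x: True, p: False, g: False}


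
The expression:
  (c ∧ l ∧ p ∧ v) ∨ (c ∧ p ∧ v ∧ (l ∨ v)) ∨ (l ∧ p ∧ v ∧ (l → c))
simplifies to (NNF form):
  c ∧ p ∧ v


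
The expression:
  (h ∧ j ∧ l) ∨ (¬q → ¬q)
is always true.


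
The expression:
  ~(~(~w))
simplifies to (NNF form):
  ~w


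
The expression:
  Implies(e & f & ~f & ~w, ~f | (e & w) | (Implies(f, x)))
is always true.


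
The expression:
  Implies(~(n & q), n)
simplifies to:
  n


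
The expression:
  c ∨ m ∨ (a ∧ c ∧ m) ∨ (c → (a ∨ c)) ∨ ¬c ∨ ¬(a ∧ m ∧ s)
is always true.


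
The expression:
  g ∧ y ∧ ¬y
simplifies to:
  False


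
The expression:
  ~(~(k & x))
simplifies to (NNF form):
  k & x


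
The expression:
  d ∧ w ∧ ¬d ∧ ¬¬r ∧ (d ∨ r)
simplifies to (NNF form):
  False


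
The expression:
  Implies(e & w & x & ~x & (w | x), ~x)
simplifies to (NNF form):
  True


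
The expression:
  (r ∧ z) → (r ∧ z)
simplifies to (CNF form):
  True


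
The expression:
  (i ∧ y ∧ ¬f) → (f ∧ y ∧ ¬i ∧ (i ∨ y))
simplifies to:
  f ∨ ¬i ∨ ¬y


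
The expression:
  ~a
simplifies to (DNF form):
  ~a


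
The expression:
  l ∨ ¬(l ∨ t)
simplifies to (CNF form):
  l ∨ ¬t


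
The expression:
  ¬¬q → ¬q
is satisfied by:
  {q: False}


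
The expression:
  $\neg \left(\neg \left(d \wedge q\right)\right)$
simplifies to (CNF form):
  $d \wedge q$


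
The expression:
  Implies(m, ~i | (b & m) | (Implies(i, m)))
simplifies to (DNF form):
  True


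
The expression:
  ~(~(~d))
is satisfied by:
  {d: False}


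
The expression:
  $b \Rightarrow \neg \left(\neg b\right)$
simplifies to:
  $\text{True}$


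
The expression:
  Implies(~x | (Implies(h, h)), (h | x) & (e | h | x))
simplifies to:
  h | x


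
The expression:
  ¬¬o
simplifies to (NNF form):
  o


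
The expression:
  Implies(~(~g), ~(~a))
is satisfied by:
  {a: True, g: False}
  {g: False, a: False}
  {g: True, a: True}


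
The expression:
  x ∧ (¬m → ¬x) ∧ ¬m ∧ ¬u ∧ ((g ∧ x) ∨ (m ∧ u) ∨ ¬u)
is never true.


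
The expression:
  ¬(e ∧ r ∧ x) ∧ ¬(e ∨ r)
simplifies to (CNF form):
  ¬e ∧ ¬r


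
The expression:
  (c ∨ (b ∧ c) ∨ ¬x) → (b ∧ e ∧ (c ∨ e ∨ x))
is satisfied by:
  {b: True, e: True, x: True, c: False}
  {b: True, e: True, x: False, c: False}
  {b: True, x: True, e: False, c: False}
  {e: True, x: True, b: False, c: False}
  {e: False, x: True, b: False, c: False}
  {c: True, b: True, e: True, x: True}
  {b: True, c: True, e: True, x: False}


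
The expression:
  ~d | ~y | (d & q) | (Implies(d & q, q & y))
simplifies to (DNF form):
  True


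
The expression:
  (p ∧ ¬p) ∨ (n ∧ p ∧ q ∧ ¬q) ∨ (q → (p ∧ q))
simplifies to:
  p ∨ ¬q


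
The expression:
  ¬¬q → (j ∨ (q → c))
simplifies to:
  c ∨ j ∨ ¬q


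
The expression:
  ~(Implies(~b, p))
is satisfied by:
  {p: False, b: False}


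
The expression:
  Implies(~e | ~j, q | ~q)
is always true.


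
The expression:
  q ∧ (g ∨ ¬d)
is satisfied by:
  {g: True, q: True, d: False}
  {q: True, d: False, g: False}
  {d: True, g: True, q: True}


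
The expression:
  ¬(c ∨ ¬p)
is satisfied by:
  {p: True, c: False}


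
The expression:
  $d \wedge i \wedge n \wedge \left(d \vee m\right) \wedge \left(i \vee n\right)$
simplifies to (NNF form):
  $d \wedge i \wedge n$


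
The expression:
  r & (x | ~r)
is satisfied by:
  {r: True, x: True}


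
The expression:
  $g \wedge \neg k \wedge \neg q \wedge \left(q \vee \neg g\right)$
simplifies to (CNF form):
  $\text{False}$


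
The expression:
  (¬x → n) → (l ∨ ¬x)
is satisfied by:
  {l: True, x: False}
  {x: False, l: False}
  {x: True, l: True}


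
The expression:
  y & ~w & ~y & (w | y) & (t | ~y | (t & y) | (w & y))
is never true.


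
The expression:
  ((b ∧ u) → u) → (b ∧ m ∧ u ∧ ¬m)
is never true.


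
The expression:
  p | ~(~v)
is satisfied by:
  {v: True, p: True}
  {v: True, p: False}
  {p: True, v: False}


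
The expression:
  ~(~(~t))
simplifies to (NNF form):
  ~t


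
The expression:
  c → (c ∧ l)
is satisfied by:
  {l: True, c: False}
  {c: False, l: False}
  {c: True, l: True}


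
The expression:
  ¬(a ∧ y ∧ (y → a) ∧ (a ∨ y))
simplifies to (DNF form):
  ¬a ∨ ¬y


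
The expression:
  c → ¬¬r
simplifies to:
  r ∨ ¬c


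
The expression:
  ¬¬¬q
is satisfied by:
  {q: False}


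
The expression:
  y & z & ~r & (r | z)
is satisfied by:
  {z: True, y: True, r: False}


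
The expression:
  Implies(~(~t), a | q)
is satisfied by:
  {a: True, q: True, t: False}
  {a: True, t: False, q: False}
  {q: True, t: False, a: False}
  {q: False, t: False, a: False}
  {a: True, q: True, t: True}
  {a: True, t: True, q: False}
  {q: True, t: True, a: False}


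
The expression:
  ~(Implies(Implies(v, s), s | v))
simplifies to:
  ~s & ~v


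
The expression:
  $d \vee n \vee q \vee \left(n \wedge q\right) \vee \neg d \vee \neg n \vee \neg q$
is always true.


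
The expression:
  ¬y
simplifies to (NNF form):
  ¬y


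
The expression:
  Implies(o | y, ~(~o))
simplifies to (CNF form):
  o | ~y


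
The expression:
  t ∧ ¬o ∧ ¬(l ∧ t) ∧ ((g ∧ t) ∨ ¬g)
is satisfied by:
  {t: True, o: False, l: False}


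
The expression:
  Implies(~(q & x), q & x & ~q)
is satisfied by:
  {x: True, q: True}


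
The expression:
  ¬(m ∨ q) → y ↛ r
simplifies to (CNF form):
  (m ∨ q ∨ y) ∧ (m ∨ q ∨ ¬r)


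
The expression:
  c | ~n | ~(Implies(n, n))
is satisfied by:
  {c: True, n: False}
  {n: False, c: False}
  {n: True, c: True}


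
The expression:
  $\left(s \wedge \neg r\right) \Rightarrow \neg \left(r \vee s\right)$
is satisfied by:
  {r: True, s: False}
  {s: False, r: False}
  {s: True, r: True}


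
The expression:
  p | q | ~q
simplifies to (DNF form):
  True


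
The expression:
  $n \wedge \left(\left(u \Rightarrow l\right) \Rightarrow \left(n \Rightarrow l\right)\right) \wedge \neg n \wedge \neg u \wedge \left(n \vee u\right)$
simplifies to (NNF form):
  $\text{False}$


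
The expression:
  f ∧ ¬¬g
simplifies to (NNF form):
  f ∧ g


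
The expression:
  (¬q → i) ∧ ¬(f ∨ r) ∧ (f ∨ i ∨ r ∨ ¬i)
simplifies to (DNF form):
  (i ∧ ¬f ∧ ¬r) ∨ (q ∧ ¬f ∧ ¬r)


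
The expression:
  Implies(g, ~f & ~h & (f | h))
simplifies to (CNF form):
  ~g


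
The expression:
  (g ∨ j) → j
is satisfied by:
  {j: True, g: False}
  {g: False, j: False}
  {g: True, j: True}


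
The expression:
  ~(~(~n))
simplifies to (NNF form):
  ~n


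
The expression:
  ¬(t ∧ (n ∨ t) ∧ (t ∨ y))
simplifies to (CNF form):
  ¬t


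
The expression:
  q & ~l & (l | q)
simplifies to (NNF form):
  q & ~l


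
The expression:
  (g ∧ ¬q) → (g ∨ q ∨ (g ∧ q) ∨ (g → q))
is always true.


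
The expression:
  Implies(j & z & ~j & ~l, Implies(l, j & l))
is always true.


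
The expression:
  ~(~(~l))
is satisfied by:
  {l: False}


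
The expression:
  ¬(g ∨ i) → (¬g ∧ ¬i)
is always true.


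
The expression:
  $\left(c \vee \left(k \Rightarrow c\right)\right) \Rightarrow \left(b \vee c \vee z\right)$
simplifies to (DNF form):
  $b \vee c \vee k \vee z$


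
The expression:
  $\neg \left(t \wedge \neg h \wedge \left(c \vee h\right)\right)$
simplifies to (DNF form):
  $h \vee \neg c \vee \neg t$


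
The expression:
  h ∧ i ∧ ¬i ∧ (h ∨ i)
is never true.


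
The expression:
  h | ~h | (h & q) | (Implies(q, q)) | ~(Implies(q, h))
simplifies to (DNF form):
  True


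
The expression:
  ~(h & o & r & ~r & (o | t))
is always true.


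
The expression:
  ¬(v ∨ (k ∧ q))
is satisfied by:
  {v: False, k: False, q: False}
  {q: True, v: False, k: False}
  {k: True, v: False, q: False}


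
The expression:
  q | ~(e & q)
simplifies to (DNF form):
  True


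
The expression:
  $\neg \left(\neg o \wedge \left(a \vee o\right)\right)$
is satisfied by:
  {o: True, a: False}
  {a: False, o: False}
  {a: True, o: True}


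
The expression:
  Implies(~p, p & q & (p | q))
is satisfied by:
  {p: True}


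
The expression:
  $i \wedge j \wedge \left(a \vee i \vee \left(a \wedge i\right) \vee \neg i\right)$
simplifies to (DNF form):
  $i \wedge j$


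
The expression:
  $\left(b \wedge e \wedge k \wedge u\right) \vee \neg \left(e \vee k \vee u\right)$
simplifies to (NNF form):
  $\left(b \vee \neg u\right) \wedge \left(e \vee \neg u\right) \wedge \left(k \vee \neg e\right) \wedge \left(u \vee \neg k\right)$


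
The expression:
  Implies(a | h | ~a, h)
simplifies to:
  h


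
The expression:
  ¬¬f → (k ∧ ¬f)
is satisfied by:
  {f: False}


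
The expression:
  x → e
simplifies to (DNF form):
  e ∨ ¬x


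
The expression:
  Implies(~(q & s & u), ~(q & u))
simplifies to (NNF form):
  s | ~q | ~u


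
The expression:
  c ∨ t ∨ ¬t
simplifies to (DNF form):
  True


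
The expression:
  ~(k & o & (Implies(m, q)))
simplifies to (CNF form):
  (m | ~k | ~o) & (~k | ~o | ~q)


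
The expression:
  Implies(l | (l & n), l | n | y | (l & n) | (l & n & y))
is always true.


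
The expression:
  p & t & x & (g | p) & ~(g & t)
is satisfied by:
  {t: True, p: True, x: True, g: False}


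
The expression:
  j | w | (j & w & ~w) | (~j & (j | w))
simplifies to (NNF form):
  j | w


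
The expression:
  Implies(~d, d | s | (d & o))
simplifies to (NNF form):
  d | s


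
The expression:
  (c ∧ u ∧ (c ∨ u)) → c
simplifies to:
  True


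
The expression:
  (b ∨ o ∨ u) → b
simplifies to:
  b ∨ (¬o ∧ ¬u)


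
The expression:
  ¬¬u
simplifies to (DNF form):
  u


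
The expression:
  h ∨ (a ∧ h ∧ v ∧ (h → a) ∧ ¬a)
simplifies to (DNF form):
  h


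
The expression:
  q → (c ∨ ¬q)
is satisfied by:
  {c: True, q: False}
  {q: False, c: False}
  {q: True, c: True}


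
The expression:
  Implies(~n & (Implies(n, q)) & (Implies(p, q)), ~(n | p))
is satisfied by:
  {n: True, p: False, q: False}
  {p: False, q: False, n: False}
  {n: True, q: True, p: False}
  {q: True, p: False, n: False}
  {n: True, p: True, q: False}
  {p: True, n: False, q: False}
  {n: True, q: True, p: True}


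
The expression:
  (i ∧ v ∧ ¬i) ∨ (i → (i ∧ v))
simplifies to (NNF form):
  v ∨ ¬i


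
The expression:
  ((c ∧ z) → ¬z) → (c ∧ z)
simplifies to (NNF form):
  c ∧ z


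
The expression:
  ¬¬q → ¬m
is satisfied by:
  {m: False, q: False}
  {q: True, m: False}
  {m: True, q: False}


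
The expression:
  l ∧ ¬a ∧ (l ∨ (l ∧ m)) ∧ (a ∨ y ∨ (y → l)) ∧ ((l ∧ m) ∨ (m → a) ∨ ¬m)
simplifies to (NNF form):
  l ∧ ¬a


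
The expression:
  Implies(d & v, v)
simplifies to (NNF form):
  True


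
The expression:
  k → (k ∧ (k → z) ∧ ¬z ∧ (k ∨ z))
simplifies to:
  ¬k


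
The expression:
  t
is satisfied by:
  {t: True}


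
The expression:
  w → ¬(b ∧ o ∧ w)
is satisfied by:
  {w: False, o: False, b: False}
  {b: True, w: False, o: False}
  {o: True, w: False, b: False}
  {b: True, o: True, w: False}
  {w: True, b: False, o: False}
  {b: True, w: True, o: False}
  {o: True, w: True, b: False}


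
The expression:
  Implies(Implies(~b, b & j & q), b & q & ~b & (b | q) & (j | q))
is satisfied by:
  {b: False}


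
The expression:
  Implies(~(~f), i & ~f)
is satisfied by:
  {f: False}


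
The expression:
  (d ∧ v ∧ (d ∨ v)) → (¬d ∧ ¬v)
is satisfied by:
  {v: False, d: False}
  {d: True, v: False}
  {v: True, d: False}


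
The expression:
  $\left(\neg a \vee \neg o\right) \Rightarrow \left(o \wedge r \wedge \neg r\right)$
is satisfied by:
  {a: True, o: True}


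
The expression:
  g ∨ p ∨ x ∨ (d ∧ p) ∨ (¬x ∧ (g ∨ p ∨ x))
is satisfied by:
  {x: True, g: True, p: True}
  {x: True, g: True, p: False}
  {x: True, p: True, g: False}
  {x: True, p: False, g: False}
  {g: True, p: True, x: False}
  {g: True, p: False, x: False}
  {p: True, g: False, x: False}


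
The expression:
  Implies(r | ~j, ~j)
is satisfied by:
  {r: False, j: False}
  {j: True, r: False}
  {r: True, j: False}


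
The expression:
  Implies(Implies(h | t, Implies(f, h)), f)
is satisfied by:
  {f: True}


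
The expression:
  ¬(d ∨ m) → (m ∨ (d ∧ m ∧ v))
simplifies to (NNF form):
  d ∨ m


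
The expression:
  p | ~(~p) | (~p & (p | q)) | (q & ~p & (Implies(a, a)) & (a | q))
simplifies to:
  p | q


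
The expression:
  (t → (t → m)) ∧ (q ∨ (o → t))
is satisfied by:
  {m: True, q: True, o: False, t: False}
  {m: True, q: False, o: False, t: False}
  {q: True, m: False, o: False, t: False}
  {m: False, q: False, o: False, t: False}
  {m: True, o: True, q: True, t: False}
  {o: True, q: True, m: False, t: False}
  {m: True, t: True, q: True, o: False}
  {m: True, t: True, q: False, o: False}
  {m: True, t: True, o: True, q: True}
  {m: True, t: True, o: True, q: False}


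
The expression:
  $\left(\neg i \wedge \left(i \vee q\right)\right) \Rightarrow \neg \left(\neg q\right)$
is always true.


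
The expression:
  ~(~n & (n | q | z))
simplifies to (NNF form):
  n | (~q & ~z)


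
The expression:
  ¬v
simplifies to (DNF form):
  ¬v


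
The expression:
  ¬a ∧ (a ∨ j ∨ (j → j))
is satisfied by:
  {a: False}


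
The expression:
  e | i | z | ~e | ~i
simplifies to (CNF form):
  True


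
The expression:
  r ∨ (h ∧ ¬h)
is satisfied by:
  {r: True}


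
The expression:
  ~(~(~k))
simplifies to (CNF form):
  ~k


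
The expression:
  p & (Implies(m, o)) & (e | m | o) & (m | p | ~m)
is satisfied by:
  {p: True, o: True, e: True, m: False}
  {p: True, o: True, m: False, e: False}
  {p: True, o: True, e: True, m: True}
  {p: True, o: True, m: True, e: False}
  {p: True, e: True, m: False, o: False}


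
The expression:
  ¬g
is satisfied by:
  {g: False}


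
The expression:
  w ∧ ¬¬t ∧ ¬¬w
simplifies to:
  t ∧ w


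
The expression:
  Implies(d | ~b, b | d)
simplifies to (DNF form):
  b | d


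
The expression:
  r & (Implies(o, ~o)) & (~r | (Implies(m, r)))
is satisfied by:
  {r: True, o: False}


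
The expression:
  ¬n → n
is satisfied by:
  {n: True}


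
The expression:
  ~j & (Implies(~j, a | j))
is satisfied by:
  {a: True, j: False}


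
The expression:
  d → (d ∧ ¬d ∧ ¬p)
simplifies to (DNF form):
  ¬d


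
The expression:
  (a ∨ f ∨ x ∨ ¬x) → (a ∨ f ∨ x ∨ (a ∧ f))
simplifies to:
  a ∨ f ∨ x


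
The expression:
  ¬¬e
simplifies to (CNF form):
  e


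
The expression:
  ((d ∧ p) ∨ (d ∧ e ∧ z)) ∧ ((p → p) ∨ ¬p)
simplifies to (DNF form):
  (d ∧ p) ∨ (d ∧ e ∧ p) ∨ (d ∧ e ∧ z) ∨ (d ∧ p ∧ z)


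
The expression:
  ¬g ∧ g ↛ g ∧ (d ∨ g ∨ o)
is never true.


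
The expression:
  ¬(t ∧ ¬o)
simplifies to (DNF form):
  o ∨ ¬t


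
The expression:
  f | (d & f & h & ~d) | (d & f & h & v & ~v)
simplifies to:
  f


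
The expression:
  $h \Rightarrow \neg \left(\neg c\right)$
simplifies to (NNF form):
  $c \vee \neg h$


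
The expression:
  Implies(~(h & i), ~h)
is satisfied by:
  {i: True, h: False}
  {h: False, i: False}
  {h: True, i: True}


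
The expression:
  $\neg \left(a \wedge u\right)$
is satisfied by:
  {u: False, a: False}
  {a: True, u: False}
  {u: True, a: False}


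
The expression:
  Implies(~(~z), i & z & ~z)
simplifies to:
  ~z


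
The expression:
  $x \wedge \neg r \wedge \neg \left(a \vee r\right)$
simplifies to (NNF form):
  $x \wedge \neg a \wedge \neg r$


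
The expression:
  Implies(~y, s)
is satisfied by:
  {y: True, s: True}
  {y: True, s: False}
  {s: True, y: False}


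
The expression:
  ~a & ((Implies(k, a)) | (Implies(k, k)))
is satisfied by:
  {a: False}


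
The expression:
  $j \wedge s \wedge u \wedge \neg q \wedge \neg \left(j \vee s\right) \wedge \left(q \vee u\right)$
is never true.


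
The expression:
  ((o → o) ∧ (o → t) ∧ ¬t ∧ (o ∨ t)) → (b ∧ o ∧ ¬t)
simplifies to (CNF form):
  True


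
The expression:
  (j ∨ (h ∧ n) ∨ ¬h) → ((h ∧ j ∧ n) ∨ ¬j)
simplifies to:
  (h ∧ n) ∨ ¬j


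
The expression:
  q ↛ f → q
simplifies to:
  True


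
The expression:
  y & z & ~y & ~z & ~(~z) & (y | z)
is never true.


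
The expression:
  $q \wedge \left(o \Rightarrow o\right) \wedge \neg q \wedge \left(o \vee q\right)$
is never true.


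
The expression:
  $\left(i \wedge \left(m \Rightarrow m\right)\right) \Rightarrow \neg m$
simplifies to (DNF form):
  $\neg i \vee \neg m$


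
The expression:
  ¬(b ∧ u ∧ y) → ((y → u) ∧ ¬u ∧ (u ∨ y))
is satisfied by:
  {u: True, b: True, y: True}


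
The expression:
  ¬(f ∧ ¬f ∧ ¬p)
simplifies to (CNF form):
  True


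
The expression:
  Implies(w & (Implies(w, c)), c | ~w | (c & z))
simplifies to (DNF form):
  True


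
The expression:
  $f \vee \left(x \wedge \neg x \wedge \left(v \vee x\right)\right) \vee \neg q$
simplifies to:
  $f \vee \neg q$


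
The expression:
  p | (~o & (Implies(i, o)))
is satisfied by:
  {p: True, i: False, o: False}
  {o: True, p: True, i: False}
  {p: True, i: True, o: False}
  {o: True, p: True, i: True}
  {o: False, i: False, p: False}


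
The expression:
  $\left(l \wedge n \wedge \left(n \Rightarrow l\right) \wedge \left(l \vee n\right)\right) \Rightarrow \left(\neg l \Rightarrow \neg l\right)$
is always true.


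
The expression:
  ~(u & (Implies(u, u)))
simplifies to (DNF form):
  ~u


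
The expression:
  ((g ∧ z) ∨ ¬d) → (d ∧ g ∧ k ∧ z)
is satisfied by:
  {k: True, d: True, g: False, z: False}
  {d: True, k: False, g: False, z: False}
  {k: True, z: True, d: True, g: False}
  {z: True, d: True, k: False, g: False}
  {k: True, g: True, d: True, z: False}
  {g: True, d: True, z: False, k: False}
  {k: True, z: True, g: True, d: True}


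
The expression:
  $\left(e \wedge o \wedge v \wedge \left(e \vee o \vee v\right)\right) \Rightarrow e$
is always true.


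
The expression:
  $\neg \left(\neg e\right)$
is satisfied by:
  {e: True}


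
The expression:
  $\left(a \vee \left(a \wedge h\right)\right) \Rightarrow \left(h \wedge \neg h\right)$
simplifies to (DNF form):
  $\neg a$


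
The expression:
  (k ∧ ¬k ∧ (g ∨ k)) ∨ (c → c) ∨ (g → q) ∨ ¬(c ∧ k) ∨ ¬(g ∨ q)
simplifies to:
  True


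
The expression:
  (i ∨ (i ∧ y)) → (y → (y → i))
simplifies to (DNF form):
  True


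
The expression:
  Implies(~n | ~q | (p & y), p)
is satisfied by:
  {q: True, p: True, n: True}
  {q: True, p: True, n: False}
  {p: True, n: True, q: False}
  {p: True, n: False, q: False}
  {q: True, n: True, p: False}


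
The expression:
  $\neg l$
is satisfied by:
  {l: False}


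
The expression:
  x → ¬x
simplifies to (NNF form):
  ¬x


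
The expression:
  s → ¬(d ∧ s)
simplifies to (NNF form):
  ¬d ∨ ¬s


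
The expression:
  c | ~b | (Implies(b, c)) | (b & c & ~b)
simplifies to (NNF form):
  c | ~b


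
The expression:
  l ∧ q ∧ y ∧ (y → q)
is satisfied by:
  {q: True, y: True, l: True}


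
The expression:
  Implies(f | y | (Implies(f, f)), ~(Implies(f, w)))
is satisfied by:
  {f: True, w: False}


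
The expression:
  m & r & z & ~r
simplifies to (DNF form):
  False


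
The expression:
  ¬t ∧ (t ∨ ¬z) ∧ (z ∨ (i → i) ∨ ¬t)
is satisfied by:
  {z: False, t: False}


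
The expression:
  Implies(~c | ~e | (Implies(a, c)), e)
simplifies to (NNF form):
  e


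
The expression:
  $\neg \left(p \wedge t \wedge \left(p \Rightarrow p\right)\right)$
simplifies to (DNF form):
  $\neg p \vee \neg t$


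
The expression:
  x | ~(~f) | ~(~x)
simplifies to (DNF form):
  f | x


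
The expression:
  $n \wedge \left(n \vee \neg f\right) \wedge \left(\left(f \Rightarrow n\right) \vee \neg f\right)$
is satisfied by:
  {n: True}


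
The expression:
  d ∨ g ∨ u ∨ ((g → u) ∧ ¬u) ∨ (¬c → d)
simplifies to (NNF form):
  True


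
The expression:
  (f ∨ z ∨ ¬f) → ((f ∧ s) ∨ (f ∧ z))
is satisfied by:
  {z: True, s: True, f: True}
  {z: True, f: True, s: False}
  {s: True, f: True, z: False}


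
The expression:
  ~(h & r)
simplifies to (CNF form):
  ~h | ~r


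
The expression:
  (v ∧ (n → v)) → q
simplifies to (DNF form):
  q ∨ ¬v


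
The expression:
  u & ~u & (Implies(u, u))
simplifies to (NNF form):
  False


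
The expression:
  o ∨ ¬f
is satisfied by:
  {o: True, f: False}
  {f: False, o: False}
  {f: True, o: True}


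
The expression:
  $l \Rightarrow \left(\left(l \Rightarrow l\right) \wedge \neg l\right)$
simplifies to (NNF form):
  $\neg l$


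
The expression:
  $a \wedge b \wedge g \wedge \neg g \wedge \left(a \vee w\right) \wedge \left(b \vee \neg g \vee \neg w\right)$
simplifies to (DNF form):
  $\text{False}$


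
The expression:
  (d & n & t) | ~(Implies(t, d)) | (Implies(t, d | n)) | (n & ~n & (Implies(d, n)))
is always true.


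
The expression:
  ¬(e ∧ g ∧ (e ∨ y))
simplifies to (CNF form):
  ¬e ∨ ¬g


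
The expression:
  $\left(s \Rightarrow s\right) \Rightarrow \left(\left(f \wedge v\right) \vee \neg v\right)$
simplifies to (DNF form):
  $f \vee \neg v$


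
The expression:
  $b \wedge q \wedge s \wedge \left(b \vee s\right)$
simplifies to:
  $b \wedge q \wedge s$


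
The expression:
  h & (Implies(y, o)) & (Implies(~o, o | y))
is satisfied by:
  {h: True, o: True}


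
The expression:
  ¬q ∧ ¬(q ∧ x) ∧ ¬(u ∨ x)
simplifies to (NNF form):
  ¬q ∧ ¬u ∧ ¬x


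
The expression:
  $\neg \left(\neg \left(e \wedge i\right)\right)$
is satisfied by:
  {i: True, e: True}


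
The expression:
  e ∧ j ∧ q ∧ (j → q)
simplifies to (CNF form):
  e ∧ j ∧ q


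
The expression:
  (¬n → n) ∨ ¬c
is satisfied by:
  {n: True, c: False}
  {c: False, n: False}
  {c: True, n: True}


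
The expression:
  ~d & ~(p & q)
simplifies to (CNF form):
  ~d & (~p | ~q)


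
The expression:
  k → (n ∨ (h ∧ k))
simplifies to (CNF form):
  h ∨ n ∨ ¬k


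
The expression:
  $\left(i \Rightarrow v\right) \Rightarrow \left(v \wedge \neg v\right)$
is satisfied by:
  {i: True, v: False}


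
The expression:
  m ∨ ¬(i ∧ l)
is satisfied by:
  {m: True, l: False, i: False}
  {l: False, i: False, m: False}
  {i: True, m: True, l: False}
  {i: True, l: False, m: False}
  {m: True, l: True, i: False}
  {l: True, m: False, i: False}
  {i: True, l: True, m: True}


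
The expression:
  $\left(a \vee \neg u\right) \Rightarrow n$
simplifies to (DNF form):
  $n \vee \left(u \wedge \neg a\right)$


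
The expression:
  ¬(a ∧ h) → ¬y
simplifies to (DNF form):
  (a ∧ h) ∨ ¬y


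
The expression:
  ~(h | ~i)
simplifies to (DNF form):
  i & ~h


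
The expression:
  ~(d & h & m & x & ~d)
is always true.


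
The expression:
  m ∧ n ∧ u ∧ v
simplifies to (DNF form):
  m ∧ n ∧ u ∧ v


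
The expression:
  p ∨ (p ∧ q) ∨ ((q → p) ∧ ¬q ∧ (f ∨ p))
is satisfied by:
  {p: True, f: True, q: False}
  {p: True, q: False, f: False}
  {p: True, f: True, q: True}
  {p: True, q: True, f: False}
  {f: True, q: False, p: False}


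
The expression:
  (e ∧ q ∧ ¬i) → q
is always true.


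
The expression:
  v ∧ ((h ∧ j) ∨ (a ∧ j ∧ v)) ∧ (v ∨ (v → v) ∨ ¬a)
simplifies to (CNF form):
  j ∧ v ∧ (a ∨ h)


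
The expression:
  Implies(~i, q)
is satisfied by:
  {i: True, q: True}
  {i: True, q: False}
  {q: True, i: False}


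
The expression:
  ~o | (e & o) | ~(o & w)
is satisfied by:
  {e: True, w: False, o: False}
  {w: False, o: False, e: False}
  {o: True, e: True, w: False}
  {o: True, w: False, e: False}
  {e: True, w: True, o: False}
  {w: True, e: False, o: False}
  {o: True, w: True, e: True}


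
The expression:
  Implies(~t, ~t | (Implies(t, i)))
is always true.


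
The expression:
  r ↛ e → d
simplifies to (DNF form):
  d ∨ e ∨ ¬r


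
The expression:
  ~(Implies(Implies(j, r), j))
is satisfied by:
  {j: False}


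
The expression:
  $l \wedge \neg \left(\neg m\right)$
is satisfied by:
  {m: True, l: True}


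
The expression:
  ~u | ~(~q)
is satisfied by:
  {q: True, u: False}
  {u: False, q: False}
  {u: True, q: True}


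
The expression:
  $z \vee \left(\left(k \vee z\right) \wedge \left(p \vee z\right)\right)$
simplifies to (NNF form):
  $z \vee \left(k \wedge p\right)$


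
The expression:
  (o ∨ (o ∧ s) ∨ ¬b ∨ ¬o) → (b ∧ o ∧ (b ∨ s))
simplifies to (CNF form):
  b ∧ o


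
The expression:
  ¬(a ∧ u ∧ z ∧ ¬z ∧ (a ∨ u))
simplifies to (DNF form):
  True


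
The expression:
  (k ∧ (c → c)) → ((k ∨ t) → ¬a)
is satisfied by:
  {k: False, a: False}
  {a: True, k: False}
  {k: True, a: False}


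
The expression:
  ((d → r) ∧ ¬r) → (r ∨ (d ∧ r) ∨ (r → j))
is always true.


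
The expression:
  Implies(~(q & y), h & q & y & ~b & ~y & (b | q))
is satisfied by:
  {y: True, q: True}


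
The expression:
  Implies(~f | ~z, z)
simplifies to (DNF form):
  z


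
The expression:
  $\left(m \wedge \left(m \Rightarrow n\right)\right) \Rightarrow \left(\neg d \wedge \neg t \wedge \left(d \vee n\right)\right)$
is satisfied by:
  {d: False, m: False, n: False, t: False}
  {t: True, d: False, m: False, n: False}
  {d: True, t: False, m: False, n: False}
  {t: True, d: True, m: False, n: False}
  {n: True, t: False, d: False, m: False}
  {n: True, t: True, d: False, m: False}
  {n: True, d: True, t: False, m: False}
  {n: True, t: True, d: True, m: False}
  {m: True, n: False, d: False, t: False}
  {m: True, t: True, n: False, d: False}
  {m: True, d: True, n: False, t: False}
  {t: True, m: True, d: True, n: False}
  {m: True, n: True, t: False, d: False}


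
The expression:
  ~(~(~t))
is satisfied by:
  {t: False}


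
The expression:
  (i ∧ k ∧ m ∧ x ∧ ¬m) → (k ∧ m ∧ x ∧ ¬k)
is always true.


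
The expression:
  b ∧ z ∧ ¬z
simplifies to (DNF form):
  False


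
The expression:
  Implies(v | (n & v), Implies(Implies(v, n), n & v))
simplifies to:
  True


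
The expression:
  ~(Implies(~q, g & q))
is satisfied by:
  {q: False}


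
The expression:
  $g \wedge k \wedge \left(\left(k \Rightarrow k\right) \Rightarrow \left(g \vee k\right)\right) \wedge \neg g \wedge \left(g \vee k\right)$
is never true.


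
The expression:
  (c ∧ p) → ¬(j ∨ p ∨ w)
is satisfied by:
  {p: False, c: False}
  {c: True, p: False}
  {p: True, c: False}


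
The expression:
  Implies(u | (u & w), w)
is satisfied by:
  {w: True, u: False}
  {u: False, w: False}
  {u: True, w: True}


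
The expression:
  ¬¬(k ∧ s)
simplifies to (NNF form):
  k ∧ s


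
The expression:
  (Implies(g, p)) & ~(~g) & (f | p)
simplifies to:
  g & p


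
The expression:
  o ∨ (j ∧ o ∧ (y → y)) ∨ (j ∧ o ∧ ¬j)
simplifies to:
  o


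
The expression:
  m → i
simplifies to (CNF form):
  i ∨ ¬m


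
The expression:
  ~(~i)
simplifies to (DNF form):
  i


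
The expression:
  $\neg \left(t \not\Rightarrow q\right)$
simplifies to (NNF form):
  $q \vee \neg t$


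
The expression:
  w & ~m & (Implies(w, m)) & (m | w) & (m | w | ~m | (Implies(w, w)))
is never true.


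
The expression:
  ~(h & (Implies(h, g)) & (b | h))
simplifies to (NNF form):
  ~g | ~h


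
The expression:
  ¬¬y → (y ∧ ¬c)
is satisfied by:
  {c: False, y: False}
  {y: True, c: False}
  {c: True, y: False}


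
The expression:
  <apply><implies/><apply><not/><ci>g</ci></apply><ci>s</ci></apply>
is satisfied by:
  {g: True, s: True}
  {g: True, s: False}
  {s: True, g: False}


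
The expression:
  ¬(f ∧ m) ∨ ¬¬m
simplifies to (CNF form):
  True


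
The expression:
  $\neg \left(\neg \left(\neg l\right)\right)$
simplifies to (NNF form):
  $\neg l$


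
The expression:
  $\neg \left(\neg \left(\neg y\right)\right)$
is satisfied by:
  {y: False}


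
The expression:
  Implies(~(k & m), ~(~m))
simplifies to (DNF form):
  m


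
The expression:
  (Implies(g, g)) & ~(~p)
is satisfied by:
  {p: True}


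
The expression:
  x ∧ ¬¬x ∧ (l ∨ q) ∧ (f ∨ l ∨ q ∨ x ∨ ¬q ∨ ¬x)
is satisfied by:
  {q: True, l: True, x: True}
  {q: True, x: True, l: False}
  {l: True, x: True, q: False}


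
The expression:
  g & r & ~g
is never true.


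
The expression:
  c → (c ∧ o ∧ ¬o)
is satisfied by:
  {c: False}


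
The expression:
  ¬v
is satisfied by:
  {v: False}


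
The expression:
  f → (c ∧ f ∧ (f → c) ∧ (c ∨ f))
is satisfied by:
  {c: True, f: False}
  {f: False, c: False}
  {f: True, c: True}


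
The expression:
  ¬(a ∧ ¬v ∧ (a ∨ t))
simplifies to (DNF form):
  v ∨ ¬a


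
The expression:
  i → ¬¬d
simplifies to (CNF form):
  d ∨ ¬i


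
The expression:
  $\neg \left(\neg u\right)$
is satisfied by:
  {u: True}


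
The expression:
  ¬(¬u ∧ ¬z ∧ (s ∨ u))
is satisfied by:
  {z: True, u: True, s: False}
  {z: True, s: False, u: False}
  {u: True, s: False, z: False}
  {u: False, s: False, z: False}
  {z: True, u: True, s: True}
  {z: True, s: True, u: False}
  {u: True, s: True, z: False}


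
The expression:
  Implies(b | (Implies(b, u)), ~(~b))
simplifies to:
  b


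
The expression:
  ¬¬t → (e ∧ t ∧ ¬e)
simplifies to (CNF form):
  ¬t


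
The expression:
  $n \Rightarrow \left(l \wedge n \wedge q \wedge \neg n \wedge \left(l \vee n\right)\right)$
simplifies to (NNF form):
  $\neg n$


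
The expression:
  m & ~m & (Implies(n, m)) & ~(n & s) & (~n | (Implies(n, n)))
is never true.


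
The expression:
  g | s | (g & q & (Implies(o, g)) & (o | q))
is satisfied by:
  {g: True, s: True}
  {g: True, s: False}
  {s: True, g: False}


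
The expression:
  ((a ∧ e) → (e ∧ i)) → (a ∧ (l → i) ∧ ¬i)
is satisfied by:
  {a: True, e: True, l: False, i: False}
  {a: True, l: False, e: False, i: False}
  {a: True, e: True, l: True, i: False}


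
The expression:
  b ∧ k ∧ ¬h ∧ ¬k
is never true.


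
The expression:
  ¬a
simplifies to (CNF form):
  ¬a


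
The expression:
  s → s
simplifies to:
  True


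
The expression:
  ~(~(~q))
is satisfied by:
  {q: False}


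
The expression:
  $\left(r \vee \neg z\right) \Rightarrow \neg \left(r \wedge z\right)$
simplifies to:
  $\neg r \vee \neg z$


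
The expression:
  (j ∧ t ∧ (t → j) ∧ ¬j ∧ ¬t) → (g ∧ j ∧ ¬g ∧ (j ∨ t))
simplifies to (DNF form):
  True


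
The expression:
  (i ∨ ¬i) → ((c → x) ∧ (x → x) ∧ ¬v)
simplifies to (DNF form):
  (x ∧ ¬v) ∨ (¬c ∧ ¬v)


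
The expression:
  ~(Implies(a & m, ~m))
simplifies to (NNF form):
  a & m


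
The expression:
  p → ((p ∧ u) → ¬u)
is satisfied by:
  {p: False, u: False}
  {u: True, p: False}
  {p: True, u: False}


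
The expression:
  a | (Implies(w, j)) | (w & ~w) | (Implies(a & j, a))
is always true.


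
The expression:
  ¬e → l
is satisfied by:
  {l: True, e: True}
  {l: True, e: False}
  {e: True, l: False}


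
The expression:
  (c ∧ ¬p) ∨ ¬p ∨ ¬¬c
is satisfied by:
  {c: True, p: False}
  {p: False, c: False}
  {p: True, c: True}


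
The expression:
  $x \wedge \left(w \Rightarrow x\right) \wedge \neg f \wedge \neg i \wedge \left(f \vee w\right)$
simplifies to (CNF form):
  $w \wedge x \wedge \neg f \wedge \neg i$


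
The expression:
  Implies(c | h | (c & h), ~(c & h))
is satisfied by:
  {h: False, c: False}
  {c: True, h: False}
  {h: True, c: False}


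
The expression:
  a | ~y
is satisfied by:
  {a: True, y: False}
  {y: False, a: False}
  {y: True, a: True}


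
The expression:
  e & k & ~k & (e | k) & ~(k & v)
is never true.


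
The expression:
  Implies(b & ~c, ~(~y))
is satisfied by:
  {y: True, c: True, b: False}
  {y: True, c: False, b: False}
  {c: True, y: False, b: False}
  {y: False, c: False, b: False}
  {y: True, b: True, c: True}
  {y: True, b: True, c: False}
  {b: True, c: True, y: False}


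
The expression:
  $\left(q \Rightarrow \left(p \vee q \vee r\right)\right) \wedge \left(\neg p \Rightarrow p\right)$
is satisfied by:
  {p: True}


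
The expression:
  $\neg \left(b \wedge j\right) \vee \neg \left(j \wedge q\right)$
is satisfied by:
  {q: False, b: False, j: False}
  {j: True, q: False, b: False}
  {b: True, q: False, j: False}
  {j: True, b: True, q: False}
  {q: True, j: False, b: False}
  {j: True, q: True, b: False}
  {b: True, q: True, j: False}
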